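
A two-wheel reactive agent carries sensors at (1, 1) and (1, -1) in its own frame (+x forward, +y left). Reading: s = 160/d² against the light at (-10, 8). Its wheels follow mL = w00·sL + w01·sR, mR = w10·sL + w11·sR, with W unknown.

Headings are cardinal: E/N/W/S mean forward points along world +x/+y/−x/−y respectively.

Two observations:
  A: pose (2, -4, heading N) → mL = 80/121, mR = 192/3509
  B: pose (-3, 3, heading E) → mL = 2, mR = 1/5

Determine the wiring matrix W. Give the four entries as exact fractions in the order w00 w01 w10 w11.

1 0 1/2 -1/2

obs A: pose=(2,-4,N) → sL=80/121, sR=16/29, mL=80/121, mR=192/3509
obs B: pose=(-3,3,E) → sL=2, sR=8/5, mL=2, mR=1/5
sensor matrix S = [[80/121, 16/29], [2, 8/5]]; det S = -160/3509
solve [mL_A; mL_B] = S·[w00; w01] and [mR_A; mR_B] = S·[w10; w11]:
  w00 = 1, w01 = 0, w10 = 1/2, w11 = -1/2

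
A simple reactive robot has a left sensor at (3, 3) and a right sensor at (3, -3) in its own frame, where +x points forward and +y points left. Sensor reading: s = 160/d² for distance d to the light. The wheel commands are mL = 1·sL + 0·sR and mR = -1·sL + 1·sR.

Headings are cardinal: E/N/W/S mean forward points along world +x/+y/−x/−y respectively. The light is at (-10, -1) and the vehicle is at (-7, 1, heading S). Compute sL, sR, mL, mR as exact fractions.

160/37 160 160/37 5760/37

left sensor world pos  = (-4, -2); dL² = 37
right sensor world pos = (-10, -2); dR² = 1
sL = 160/37 = 160/37
sR = 160/1 = 160
mL = 1·sL + 0·sR = 160/37
mR = -1·sL + 1·sR = 5760/37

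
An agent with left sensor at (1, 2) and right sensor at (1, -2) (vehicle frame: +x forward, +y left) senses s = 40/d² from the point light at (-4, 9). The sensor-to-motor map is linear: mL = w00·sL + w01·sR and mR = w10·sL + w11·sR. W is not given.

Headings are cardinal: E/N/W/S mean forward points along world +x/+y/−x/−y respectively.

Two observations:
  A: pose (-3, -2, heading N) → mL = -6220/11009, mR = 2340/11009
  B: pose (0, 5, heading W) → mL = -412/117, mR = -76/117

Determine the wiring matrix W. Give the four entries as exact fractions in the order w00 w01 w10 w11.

-1/2 -1 1 -1/2

obs A: pose=(-3,-2,N) → sL=40/101, sR=40/109, mL=-6220/11009, mR=2340/11009
obs B: pose=(0,5,W) → sL=8/9, sR=40/13, mL=-412/117, mR=-76/117
sensor matrix S = [[40/101, 40/109], [8/9, 40/13]]; det S = 1149440/1288053
solve [mL_A; mL_B] = S·[w00; w01] and [mR_A; mR_B] = S·[w10; w11]:
  w00 = -1/2, w01 = -1, w10 = 1, w11 = -1/2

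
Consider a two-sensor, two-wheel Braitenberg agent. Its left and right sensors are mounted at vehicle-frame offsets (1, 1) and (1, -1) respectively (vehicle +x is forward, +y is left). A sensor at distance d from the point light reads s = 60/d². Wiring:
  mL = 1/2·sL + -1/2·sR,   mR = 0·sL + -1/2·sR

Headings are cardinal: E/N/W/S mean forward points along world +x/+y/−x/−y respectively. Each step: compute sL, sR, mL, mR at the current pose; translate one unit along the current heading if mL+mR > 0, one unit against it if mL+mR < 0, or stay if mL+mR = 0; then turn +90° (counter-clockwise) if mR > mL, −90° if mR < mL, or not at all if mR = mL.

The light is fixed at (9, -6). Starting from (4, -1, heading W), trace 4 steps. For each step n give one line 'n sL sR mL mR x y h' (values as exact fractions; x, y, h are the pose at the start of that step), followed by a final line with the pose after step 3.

0 15/13 5/6 25/156 -5/12 4 -1 W
1 60/61 4/3 -32/183 -2/3 5 -1 N
2 30/17 10/3 -40/51 -5/3 5 -2 E
3 12/5 4/3 8/15 -2/3 4 -2 S
final 4 -1 W

n=0: pose=(4,-1,W); sL=15/13, sR=5/6; mL=25/156, mR=-5/12; mL+mR=-10/39 → advance -1; mR−mL=-15/26 → turn -1·90°
n=1: pose=(5,-1,N); sL=60/61, sR=4/3; mL=-32/183, mR=-2/3; mL+mR=-154/183 → advance -1; mR−mL=-30/61 → turn -1·90°
n=2: pose=(5,-2,E); sL=30/17, sR=10/3; mL=-40/51, mR=-5/3; mL+mR=-125/51 → advance -1; mR−mL=-15/17 → turn -1·90°
n=3: pose=(4,-2,S); sL=12/5, sR=4/3; mL=8/15, mR=-2/3; mL+mR=-2/15 → advance -1; mR−mL=-6/5 → turn -1·90°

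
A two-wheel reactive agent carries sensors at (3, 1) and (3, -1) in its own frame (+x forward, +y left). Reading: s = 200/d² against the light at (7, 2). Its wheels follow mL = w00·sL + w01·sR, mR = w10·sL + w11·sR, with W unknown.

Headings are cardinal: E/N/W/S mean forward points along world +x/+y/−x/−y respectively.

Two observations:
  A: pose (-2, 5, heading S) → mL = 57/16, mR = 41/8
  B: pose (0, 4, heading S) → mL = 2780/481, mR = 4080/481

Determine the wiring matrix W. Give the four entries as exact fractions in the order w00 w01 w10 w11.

1/2 1 1 1

obs A: pose=(-2,5,S) → sL=25/8, sR=2, mL=57/16, mR=41/8
obs B: pose=(0,4,S) → sL=200/37, sR=40/13, mL=2780/481, mR=4080/481
sensor matrix S = [[25/8, 2], [200/37, 40/13]]; det S = -575/481
solve [mL_A; mL_B] = S·[w00; w01] and [mR_A; mR_B] = S·[w10; w11]:
  w00 = 1/2, w01 = 1, w10 = 1, w11 = 1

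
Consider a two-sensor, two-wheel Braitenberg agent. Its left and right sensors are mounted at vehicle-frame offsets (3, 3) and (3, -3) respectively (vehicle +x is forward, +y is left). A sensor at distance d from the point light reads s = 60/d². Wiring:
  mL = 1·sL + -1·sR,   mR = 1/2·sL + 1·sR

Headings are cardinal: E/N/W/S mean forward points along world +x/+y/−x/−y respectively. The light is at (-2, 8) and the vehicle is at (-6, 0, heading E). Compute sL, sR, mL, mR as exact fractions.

30/13 30/61 1440/793 1305/793

left sensor world pos  = (-3, 3); dL² = 26
right sensor world pos = (-3, -3); dR² = 122
sL = 60/26 = 30/13
sR = 60/122 = 30/61
mL = 1·sL + -1·sR = 1440/793
mR = 1/2·sL + 1·sR = 1305/793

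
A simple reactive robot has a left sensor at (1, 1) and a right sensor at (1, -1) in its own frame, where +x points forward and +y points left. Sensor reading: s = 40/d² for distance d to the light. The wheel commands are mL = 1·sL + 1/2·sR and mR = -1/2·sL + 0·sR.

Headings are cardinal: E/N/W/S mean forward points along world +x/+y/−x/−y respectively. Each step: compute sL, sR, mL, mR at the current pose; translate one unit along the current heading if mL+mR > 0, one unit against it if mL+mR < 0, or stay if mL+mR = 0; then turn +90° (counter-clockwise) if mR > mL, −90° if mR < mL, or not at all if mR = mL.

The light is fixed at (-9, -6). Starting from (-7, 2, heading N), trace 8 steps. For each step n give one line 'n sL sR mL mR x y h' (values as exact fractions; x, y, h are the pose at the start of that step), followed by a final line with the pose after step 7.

n=0: pose=(-7,2,N); sL=20/41, sR=4/9; mL=262/369, mR=-10/41; mL+mR=172/369 → advance +1; mR−mL=-352/369 → turn -1·90°
n=1: pose=(-7,3,E); sL=40/109, sR=40/73; mL=5100/7957, mR=-20/109; mL+mR=3640/7957 → advance +1; mR−mL=-6560/7957 → turn -1·90°
n=2: pose=(-6,3,S); sL=1/2, sR=10/17; mL=27/34, mR=-1/4; mL+mR=37/68 → advance +1; mR−mL=-71/68 → turn -1·90°
n=3: pose=(-6,2,W); sL=40/53, sR=8/17; mL=892/901, mR=-20/53; mL+mR=552/901 → advance +1; mR−mL=-1232/901 → turn -1·90°
n=4: pose=(-7,2,N); sL=20/41, sR=4/9; mL=262/369, mR=-10/41; mL+mR=172/369 → advance +1; mR−mL=-352/369 → turn -1·90°
n=5: pose=(-7,3,E); sL=40/109, sR=40/73; mL=5100/7957, mR=-20/109; mL+mR=3640/7957 → advance +1; mR−mL=-6560/7957 → turn -1·90°
n=6: pose=(-6,3,S); sL=1/2, sR=10/17; mL=27/34, mR=-1/4; mL+mR=37/68 → advance +1; mR−mL=-71/68 → turn -1·90°
n=7: pose=(-6,2,W); sL=40/53, sR=8/17; mL=892/901, mR=-20/53; mL+mR=552/901 → advance +1; mR−mL=-1232/901 → turn -1·90°

0 20/41 4/9 262/369 -10/41 -7 2 N
1 40/109 40/73 5100/7957 -20/109 -7 3 E
2 1/2 10/17 27/34 -1/4 -6 3 S
3 40/53 8/17 892/901 -20/53 -6 2 W
4 20/41 4/9 262/369 -10/41 -7 2 N
5 40/109 40/73 5100/7957 -20/109 -7 3 E
6 1/2 10/17 27/34 -1/4 -6 3 S
7 40/53 8/17 892/901 -20/53 -6 2 W
final -7 2 N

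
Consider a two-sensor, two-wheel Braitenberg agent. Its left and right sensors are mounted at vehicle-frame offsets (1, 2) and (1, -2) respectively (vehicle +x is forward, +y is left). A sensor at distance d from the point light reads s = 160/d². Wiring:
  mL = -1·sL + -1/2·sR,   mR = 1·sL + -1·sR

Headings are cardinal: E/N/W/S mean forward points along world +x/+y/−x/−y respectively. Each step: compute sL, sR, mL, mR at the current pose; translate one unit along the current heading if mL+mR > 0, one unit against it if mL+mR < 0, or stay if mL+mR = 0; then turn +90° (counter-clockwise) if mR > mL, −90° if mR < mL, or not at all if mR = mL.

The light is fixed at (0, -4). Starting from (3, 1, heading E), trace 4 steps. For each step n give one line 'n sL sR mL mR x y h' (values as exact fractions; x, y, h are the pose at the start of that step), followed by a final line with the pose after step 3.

n=0: pose=(3,1,E); sL=32/13, sR=32/5; mL=-368/65, mR=-256/65; mL+mR=-48/5 → advance -1; mR−mL=112/65 → turn +1·90°
n=1: pose=(2,1,N); sL=40/9, sR=40/13; mL=-700/117, mR=160/117; mL+mR=-60/13 → advance -1; mR−mL=860/117 → turn +1·90°
n=2: pose=(2,0,W); sL=32, sR=160/37; mL=-1264/37, mR=1024/37; mL+mR=-240/37 → advance -1; mR−mL=2288/37 → turn +1·90°
n=3: pose=(3,0,S); sL=80/17, sR=16; mL=-216/17, mR=-192/17; mL+mR=-24 → advance -1; mR−mL=24/17 → turn +1·90°

0 32/13 32/5 -368/65 -256/65 3 1 E
1 40/9 40/13 -700/117 160/117 2 1 N
2 32 160/37 -1264/37 1024/37 2 0 W
3 80/17 16 -216/17 -192/17 3 0 S
final 3 1 E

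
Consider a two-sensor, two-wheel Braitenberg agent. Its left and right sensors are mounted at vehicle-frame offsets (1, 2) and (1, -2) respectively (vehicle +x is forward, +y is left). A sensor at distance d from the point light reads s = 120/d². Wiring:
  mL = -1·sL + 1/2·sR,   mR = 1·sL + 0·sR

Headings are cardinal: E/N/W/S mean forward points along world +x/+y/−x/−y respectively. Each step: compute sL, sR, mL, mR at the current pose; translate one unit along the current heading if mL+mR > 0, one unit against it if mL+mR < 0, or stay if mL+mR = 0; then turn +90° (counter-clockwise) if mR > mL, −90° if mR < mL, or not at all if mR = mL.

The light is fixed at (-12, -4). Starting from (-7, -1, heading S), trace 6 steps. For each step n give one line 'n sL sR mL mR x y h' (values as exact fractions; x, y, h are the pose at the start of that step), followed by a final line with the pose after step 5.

n=0: pose=(-7,-1,S); sL=120/53, sR=120/13; mL=1620/689, mR=120/53; mL+mR=60/13 → advance +1; mR−mL=-60/689 → turn -1·90°
n=1: pose=(-7,-2,W); sL=15/2, sR=15/4; mL=-45/8, mR=15/2; mL+mR=15/8 → advance +1; mR−mL=105/8 → turn +1·90°
n=2: pose=(-8,-2,S); sL=120/37, sR=24; mL=324/37, mR=120/37; mL+mR=12 → advance +1; mR−mL=-204/37 → turn -1·90°
n=3: pose=(-8,-3,W); sL=12, sR=20/3; mL=-26/3, mR=12; mL+mR=10/3 → advance +1; mR−mL=62/3 → turn +1·90°
n=4: pose=(-9,-3,S); sL=24/5, sR=120; mL=276/5, mR=24/5; mL+mR=60 → advance +1; mR−mL=-252/5 → turn -1·90°
n=5: pose=(-9,-4,W); sL=15, sR=15; mL=-15/2, mR=15; mL+mR=15/2 → advance +1; mR−mL=45/2 → turn +1·90°

0 120/53 120/13 1620/689 120/53 -7 -1 S
1 15/2 15/4 -45/8 15/2 -7 -2 W
2 120/37 24 324/37 120/37 -8 -2 S
3 12 20/3 -26/3 12 -8 -3 W
4 24/5 120 276/5 24/5 -9 -3 S
5 15 15 -15/2 15 -9 -4 W
final -10 -4 S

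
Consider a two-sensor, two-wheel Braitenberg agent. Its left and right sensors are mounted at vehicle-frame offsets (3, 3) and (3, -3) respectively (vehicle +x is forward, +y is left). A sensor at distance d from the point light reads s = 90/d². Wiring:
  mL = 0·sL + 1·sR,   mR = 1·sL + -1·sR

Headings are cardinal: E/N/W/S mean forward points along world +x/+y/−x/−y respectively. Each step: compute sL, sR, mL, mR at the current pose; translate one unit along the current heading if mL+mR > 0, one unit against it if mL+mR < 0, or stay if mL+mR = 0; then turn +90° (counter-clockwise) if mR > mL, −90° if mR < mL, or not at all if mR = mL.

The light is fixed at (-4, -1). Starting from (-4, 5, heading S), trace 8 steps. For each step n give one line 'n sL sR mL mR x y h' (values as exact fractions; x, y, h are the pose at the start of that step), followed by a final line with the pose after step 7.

0 5 5 5 0 -4 5 S
1 90/13 90/73 90/73 5400/949 -4 4 W
2 45/4 9/2 9/2 27/4 -5 4 S
3 90/53 18 18 -864/53 -5 3 E
4 9 9 9 0 -4 3 S
5 10 2 2 8 -4 2 W
6 45/2 45/8 45/8 135/8 -5 2 S
7 90/29 18 18 -432/29 -5 1 E
final -4 1 S

n=0: pose=(-4,5,S); sL=5, sR=5; mL=5, mR=0; mL+mR=5 → advance +1; mR−mL=-5 → turn -1·90°
n=1: pose=(-4,4,W); sL=90/13, sR=90/73; mL=90/73, mR=5400/949; mL+mR=90/13 → advance +1; mR−mL=4230/949 → turn +1·90°
n=2: pose=(-5,4,S); sL=45/4, sR=9/2; mL=9/2, mR=27/4; mL+mR=45/4 → advance +1; mR−mL=9/4 → turn +1·90°
n=3: pose=(-5,3,E); sL=90/53, sR=18; mL=18, mR=-864/53; mL+mR=90/53 → advance +1; mR−mL=-1818/53 → turn -1·90°
n=4: pose=(-4,3,S); sL=9, sR=9; mL=9, mR=0; mL+mR=9 → advance +1; mR−mL=-9 → turn -1·90°
n=5: pose=(-4,2,W); sL=10, sR=2; mL=2, mR=8; mL+mR=10 → advance +1; mR−mL=6 → turn +1·90°
n=6: pose=(-5,2,S); sL=45/2, sR=45/8; mL=45/8, mR=135/8; mL+mR=45/2 → advance +1; mR−mL=45/4 → turn +1·90°
n=7: pose=(-5,1,E); sL=90/29, sR=18; mL=18, mR=-432/29; mL+mR=90/29 → advance +1; mR−mL=-954/29 → turn -1·90°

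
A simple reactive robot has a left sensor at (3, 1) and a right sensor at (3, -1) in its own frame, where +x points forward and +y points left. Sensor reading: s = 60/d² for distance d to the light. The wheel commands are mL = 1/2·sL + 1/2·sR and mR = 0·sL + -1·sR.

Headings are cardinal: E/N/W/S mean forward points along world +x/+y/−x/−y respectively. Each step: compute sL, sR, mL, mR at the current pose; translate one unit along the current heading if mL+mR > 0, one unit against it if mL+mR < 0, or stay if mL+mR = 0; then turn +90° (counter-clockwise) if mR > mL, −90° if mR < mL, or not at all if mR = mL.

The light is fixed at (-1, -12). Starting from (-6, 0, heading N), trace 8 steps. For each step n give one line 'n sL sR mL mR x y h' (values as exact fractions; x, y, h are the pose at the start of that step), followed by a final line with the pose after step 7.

0 20/87 60/241 5020/20967 -60/241 -6 0 N
1 15/37 15/26 945/1924 -15/26 -6 -1 E
2 60/89 60/113 6060/10057 -60/113 -7 -1 S
3 10/27 30/101 910/2727 -30/101 -7 -2 W
4 60/233 12/41 2628/9553 -12/41 -8 -2 N
5 15/29 3/4 147/232 -3/4 -8 -3 E
6 12/17 20/39 404/663 -20/39 -9 -3 S
7 6/17 30/101 558/1717 -30/101 -9 -4 W
final -10 -4 N

n=0: pose=(-6,0,N); sL=20/87, sR=60/241; mL=5020/20967, mR=-60/241; mL+mR=-200/20967 → advance -1; mR−mL=-10240/20967 → turn -1·90°
n=1: pose=(-6,-1,E); sL=15/37, sR=15/26; mL=945/1924, mR=-15/26; mL+mR=-165/1924 → advance -1; mR−mL=-2055/1924 → turn -1·90°
n=2: pose=(-7,-1,S); sL=60/89, sR=60/113; mL=6060/10057, mR=-60/113; mL+mR=720/10057 → advance +1; mR−mL=-11400/10057 → turn -1·90°
n=3: pose=(-7,-2,W); sL=10/27, sR=30/101; mL=910/2727, mR=-30/101; mL+mR=100/2727 → advance +1; mR−mL=-1720/2727 → turn -1·90°
n=4: pose=(-8,-2,N); sL=60/233, sR=12/41; mL=2628/9553, mR=-12/41; mL+mR=-168/9553 → advance -1; mR−mL=-5424/9553 → turn -1·90°
n=5: pose=(-8,-3,E); sL=15/29, sR=3/4; mL=147/232, mR=-3/4; mL+mR=-27/232 → advance -1; mR−mL=-321/232 → turn -1·90°
n=6: pose=(-9,-3,S); sL=12/17, sR=20/39; mL=404/663, mR=-20/39; mL+mR=64/663 → advance +1; mR−mL=-248/221 → turn -1·90°
n=7: pose=(-9,-4,W); sL=6/17, sR=30/101; mL=558/1717, mR=-30/101; mL+mR=48/1717 → advance +1; mR−mL=-1068/1717 → turn -1·90°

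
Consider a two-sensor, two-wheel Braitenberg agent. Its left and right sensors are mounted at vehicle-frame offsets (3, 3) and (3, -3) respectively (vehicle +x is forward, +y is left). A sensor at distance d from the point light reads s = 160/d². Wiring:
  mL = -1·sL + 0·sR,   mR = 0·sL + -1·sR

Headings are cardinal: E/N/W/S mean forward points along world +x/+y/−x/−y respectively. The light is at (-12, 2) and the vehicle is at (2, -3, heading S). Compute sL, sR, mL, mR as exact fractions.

160/353 32/37 -160/353 -32/37

left sensor world pos  = (5, -6); dL² = 353
right sensor world pos = (-1, -6); dR² = 185
sL = 160/353 = 160/353
sR = 160/185 = 32/37
mL = -1·sL + 0·sR = -160/353
mR = 0·sL + -1·sR = -32/37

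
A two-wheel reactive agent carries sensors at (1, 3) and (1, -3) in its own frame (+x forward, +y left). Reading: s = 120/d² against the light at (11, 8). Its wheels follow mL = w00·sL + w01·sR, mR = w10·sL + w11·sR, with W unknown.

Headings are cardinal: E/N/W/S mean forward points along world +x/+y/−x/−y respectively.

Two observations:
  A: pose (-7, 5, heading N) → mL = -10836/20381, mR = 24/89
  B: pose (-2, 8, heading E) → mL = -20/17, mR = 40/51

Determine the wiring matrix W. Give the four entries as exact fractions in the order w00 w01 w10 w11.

-1 -1/2 1 0

obs A: pose=(-7,5,N) → sL=24/89, sR=120/229, mL=-10836/20381, mR=24/89
obs B: pose=(-2,8,E) → sL=40/51, sR=40/51, mL=-20/17, mR=40/51
sensor matrix S = [[24/89, 120/229], [40/51, 40/51]]; det S = -69120/346477
solve [mL_A; mL_B] = S·[w00; w01] and [mR_A; mR_B] = S·[w10; w11]:
  w00 = -1, w01 = -1/2, w10 = 1, w11 = 0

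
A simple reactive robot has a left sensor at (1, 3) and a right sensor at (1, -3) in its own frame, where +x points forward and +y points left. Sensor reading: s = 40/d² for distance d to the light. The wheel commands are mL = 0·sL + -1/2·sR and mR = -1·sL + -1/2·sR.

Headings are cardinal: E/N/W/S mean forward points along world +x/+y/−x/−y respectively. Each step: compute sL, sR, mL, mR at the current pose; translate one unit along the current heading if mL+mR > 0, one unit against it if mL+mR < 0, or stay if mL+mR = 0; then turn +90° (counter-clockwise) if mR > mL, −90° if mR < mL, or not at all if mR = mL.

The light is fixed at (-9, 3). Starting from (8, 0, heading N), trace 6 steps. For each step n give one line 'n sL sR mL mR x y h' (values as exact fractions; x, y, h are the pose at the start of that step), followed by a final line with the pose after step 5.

n=0: pose=(8,0,N); sL=1/5, sR=10/101; mL=-5/101, mR=-126/505; mL+mR=-151/505 → advance -1; mR−mL=-1/5 → turn -1·90°
n=1: pose=(8,-1,E); sL=8/65, sR=40/373; mL=-20/373, mR=-4284/24245; mL+mR=-5584/24245 → advance -1; mR−mL=-8/65 → turn -1·90°
n=2: pose=(7,-1,S); sL=20/193, sR=20/97; mL=-10/97, mR=-3870/18721; mL+mR=-5800/18721 → advance -1; mR−mL=-20/193 → turn -1·90°
n=3: pose=(7,0,W); sL=40/261, sR=8/45; mL=-4/45, mR=-316/1305; mL+mR=-48/145 → advance -1; mR−mL=-40/261 → turn -1·90°
n=4: pose=(8,0,N); sL=1/5, sR=10/101; mL=-5/101, mR=-126/505; mL+mR=-151/505 → advance -1; mR−mL=-1/5 → turn -1·90°
n=5: pose=(8,-1,E); sL=8/65, sR=40/373; mL=-20/373, mR=-4284/24245; mL+mR=-5584/24245 → advance -1; mR−mL=-8/65 → turn -1·90°

0 1/5 10/101 -5/101 -126/505 8 0 N
1 8/65 40/373 -20/373 -4284/24245 8 -1 E
2 20/193 20/97 -10/97 -3870/18721 7 -1 S
3 40/261 8/45 -4/45 -316/1305 7 0 W
4 1/5 10/101 -5/101 -126/505 8 0 N
5 8/65 40/373 -20/373 -4284/24245 8 -1 E
final 7 -1 S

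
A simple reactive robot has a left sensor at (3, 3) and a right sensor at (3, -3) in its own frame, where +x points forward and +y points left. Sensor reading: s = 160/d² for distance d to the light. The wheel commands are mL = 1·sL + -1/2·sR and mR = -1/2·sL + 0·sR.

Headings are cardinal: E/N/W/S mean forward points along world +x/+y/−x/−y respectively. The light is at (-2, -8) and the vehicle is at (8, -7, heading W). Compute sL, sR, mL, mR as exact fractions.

160/53 32/13 1232/689 -80/53

left sensor world pos  = (5, -10); dL² = 53
right sensor world pos = (5, -4); dR² = 65
sL = 160/53 = 160/53
sR = 160/65 = 32/13
mL = 1·sL + -1/2·sR = 1232/689
mR = -1/2·sL + 0·sR = -80/53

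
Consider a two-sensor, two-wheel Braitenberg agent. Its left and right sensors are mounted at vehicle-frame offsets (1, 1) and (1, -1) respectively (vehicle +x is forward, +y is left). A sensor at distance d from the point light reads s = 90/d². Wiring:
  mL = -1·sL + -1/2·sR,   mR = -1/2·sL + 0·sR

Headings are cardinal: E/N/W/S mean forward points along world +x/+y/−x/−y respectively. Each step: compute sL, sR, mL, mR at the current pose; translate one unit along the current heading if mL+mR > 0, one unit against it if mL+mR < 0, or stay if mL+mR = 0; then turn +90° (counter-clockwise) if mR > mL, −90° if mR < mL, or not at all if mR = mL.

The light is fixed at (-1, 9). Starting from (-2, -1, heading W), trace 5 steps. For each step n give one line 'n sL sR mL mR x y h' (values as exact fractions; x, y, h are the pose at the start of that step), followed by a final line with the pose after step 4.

0 18/25 18/17 -531/425 -9/25 -2 -1 W
1 45/61 45/61 -135/122 -45/122 -1 -1 S
2 18/13 90/101 -2403/1313 -9/13 -1 0 E
3 45/34 45/32 -2205/1088 -45/68 -2 0 N
4 18/25 18/17 -531/425 -9/25 -2 -1 W
final -1 -1 S

n=0: pose=(-2,-1,W); sL=18/25, sR=18/17; mL=-531/425, mR=-9/25; mL+mR=-684/425 → advance -1; mR−mL=378/425 → turn +1·90°
n=1: pose=(-1,-1,S); sL=45/61, sR=45/61; mL=-135/122, mR=-45/122; mL+mR=-90/61 → advance -1; mR−mL=45/61 → turn +1·90°
n=2: pose=(-1,0,E); sL=18/13, sR=90/101; mL=-2403/1313, mR=-9/13; mL+mR=-3312/1313 → advance -1; mR−mL=1494/1313 → turn +1·90°
n=3: pose=(-2,0,N); sL=45/34, sR=45/32; mL=-2205/1088, mR=-45/68; mL+mR=-2925/1088 → advance -1; mR−mL=1485/1088 → turn +1·90°
n=4: pose=(-2,-1,W); sL=18/25, sR=18/17; mL=-531/425, mR=-9/25; mL+mR=-684/425 → advance -1; mR−mL=378/425 → turn +1·90°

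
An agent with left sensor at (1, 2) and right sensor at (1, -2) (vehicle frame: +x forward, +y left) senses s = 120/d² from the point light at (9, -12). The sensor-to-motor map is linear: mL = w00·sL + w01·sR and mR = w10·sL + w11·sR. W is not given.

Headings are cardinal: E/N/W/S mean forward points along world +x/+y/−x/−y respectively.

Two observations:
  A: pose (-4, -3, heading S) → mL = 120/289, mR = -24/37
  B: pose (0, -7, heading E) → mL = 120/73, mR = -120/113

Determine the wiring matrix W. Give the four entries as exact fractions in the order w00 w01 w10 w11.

0 1 -1 0

obs A: pose=(-4,-3,S) → sL=24/37, sR=120/289, mL=120/289, mR=-24/37
obs B: pose=(0,-7,E) → sL=120/113, sR=120/73, mL=120/73, mR=-120/113
sensor matrix S = [[24/37, 120/289], [120/113, 120/73]]; det S = 55157760/88206557
solve [mL_A; mL_B] = S·[w00; w01] and [mR_A; mR_B] = S·[w10; w11]:
  w00 = 0, w01 = 1, w10 = -1, w11 = 0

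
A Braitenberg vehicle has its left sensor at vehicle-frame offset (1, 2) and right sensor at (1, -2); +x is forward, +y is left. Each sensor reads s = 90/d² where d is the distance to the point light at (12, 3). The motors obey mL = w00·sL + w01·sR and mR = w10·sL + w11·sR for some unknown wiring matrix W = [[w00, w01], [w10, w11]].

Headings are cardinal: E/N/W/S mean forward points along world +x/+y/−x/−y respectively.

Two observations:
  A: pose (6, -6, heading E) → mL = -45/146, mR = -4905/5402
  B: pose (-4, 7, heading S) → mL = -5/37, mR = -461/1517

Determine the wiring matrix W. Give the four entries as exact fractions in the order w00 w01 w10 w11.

0 -1/2 -1 1/2

obs A: pose=(6,-6,E) → sL=45/37, sR=45/73, mL=-45/146, mR=-4905/5402
obs B: pose=(-4,7,S) → sL=18/41, sR=10/37, mL=-5/37, mR=-461/1517
sensor matrix S = [[45/37, 45/73], [18/41, 10/37]]; det S = 237960/4097417
solve [mL_A; mL_B] = S·[w00; w01] and [mR_A; mR_B] = S·[w10; w11]:
  w00 = 0, w01 = -1/2, w10 = -1, w11 = 1/2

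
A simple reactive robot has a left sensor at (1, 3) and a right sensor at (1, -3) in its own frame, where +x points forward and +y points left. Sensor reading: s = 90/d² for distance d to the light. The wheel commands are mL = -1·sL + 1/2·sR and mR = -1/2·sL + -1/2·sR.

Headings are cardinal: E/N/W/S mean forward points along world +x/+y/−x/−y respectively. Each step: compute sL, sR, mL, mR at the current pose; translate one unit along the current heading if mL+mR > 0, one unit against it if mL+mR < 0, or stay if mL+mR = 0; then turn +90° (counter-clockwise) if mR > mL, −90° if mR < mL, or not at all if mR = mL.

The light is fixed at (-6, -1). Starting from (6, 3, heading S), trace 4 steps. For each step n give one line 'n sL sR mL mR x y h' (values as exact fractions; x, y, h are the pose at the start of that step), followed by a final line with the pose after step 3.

n=0: pose=(6,3,S); sL=5/13, sR=1; mL=3/26, mR=-9/13; mL+mR=-15/26 → advance -1; mR−mL=-21/26 → turn -1·90°
n=1: pose=(6,4,W); sL=18/25, sR=18/37; mL=-441/925, mR=-558/925; mL+mR=-27/25 → advance -1; mR−mL=-117/925 → turn -1·90°
n=2: pose=(7,4,N); sL=45/68, sR=45/146; mL=-630/1241, mR=-4815/9928; mL+mR=-135/136 → advance -1; mR−mL=225/9928 → turn +1·90°
n=3: pose=(7,3,W); sL=18/29, sR=90/193; mL=-2169/5597, mR=-3042/5597; mL+mR=-27/29 → advance -1; mR−mL=-873/5597 → turn -1·90°

0 5/13 1 3/26 -9/13 6 3 S
1 18/25 18/37 -441/925 -558/925 6 4 W
2 45/68 45/146 -630/1241 -4815/9928 7 4 N
3 18/29 90/193 -2169/5597 -3042/5597 7 3 W
final 8 3 N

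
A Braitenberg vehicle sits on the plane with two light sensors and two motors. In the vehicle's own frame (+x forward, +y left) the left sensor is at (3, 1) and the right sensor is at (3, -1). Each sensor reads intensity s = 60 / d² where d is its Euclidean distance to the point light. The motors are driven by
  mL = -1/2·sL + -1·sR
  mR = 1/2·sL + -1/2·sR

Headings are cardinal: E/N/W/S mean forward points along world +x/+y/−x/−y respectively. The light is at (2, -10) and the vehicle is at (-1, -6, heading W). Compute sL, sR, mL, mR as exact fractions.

left sensor world pos  = (-4, -7); dL² = 45
right sensor world pos = (-4, -5); dR² = 61
sL = 60/45 = 4/3
sR = 60/61 = 60/61
mL = -1/2·sL + -1·sR = -302/183
mR = 1/2·sL + -1/2·sR = 32/183

4/3 60/61 -302/183 32/183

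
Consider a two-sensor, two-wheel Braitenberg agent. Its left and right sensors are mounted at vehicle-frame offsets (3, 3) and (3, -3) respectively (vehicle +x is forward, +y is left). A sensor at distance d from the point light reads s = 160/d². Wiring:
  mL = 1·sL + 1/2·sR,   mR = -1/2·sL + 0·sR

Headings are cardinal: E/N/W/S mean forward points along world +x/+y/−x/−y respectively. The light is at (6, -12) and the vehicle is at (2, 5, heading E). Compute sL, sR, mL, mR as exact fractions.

left sensor world pos  = (5, 8); dL² = 401
right sensor world pos = (5, 2); dR² = 197
sL = 160/401 = 160/401
sR = 160/197 = 160/197
mL = 1·sL + 1/2·sR = 63600/78997
mR = -1/2·sL + 0·sR = -80/401

160/401 160/197 63600/78997 -80/401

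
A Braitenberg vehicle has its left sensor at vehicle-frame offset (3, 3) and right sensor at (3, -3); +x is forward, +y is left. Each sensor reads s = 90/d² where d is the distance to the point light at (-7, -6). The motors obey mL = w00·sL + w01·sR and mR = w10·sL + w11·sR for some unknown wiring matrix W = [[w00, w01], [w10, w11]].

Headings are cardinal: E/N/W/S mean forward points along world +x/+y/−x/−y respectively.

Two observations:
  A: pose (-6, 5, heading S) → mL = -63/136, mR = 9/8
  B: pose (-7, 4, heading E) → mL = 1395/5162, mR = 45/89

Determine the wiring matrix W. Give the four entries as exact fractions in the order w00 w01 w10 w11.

-1 1/2 1 0

obs A: pose=(-6,5,S) → sL=9/8, sR=45/34, mL=-63/136, mR=9/8
obs B: pose=(-7,4,E) → sL=45/89, sR=45/29, mL=1395/5162, mR=45/89
sensor matrix S = [[9/8, 45/34], [45/89, 45/29]]; det S = 377865/351016
solve [mL_A; mL_B] = S·[w00; w01] and [mR_A; mR_B] = S·[w10; w11]:
  w00 = -1, w01 = 1/2, w10 = 1, w11 = 0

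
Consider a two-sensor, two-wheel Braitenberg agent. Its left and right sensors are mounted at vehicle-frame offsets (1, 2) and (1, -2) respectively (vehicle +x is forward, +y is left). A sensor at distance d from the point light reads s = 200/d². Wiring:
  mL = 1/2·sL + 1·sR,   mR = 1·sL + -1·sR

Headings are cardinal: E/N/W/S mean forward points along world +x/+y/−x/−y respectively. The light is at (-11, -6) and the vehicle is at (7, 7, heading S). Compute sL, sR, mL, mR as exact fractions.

left sensor world pos  = (9, 6); dL² = 544
right sensor world pos = (5, 6); dR² = 400
sL = 200/544 = 25/68
sR = 200/400 = 1/2
mL = 1/2·sL + 1·sR = 93/136
mR = 1·sL + -1·sR = -9/68

25/68 1/2 93/136 -9/68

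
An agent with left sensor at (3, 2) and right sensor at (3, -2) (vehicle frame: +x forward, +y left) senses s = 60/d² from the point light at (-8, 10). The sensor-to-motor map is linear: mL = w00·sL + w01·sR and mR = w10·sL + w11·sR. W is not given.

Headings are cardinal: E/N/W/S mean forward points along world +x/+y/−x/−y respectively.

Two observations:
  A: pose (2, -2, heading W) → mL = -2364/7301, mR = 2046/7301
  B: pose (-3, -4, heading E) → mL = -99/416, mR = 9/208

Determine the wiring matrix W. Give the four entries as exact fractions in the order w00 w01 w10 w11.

obs A: pose=(2,-2,W) → sL=12/49, sR=60/149, mL=-2364/7301, mR=2046/7301
obs B: pose=(-3,-4,E) → sL=15/52, sR=3/16, mL=-99/416, mR=9/208
sensor matrix S = [[12/49, 60/149], [15/52, 3/16]]; det S = -26667/379652
solve [mL_A; mL_B] = S·[w00; w01] and [mR_A; mR_B] = S·[w10; w11]:
  w00 = -1/2, w01 = -1/2, w10 = -1/2, w11 = 1

-1/2 -1/2 -1/2 1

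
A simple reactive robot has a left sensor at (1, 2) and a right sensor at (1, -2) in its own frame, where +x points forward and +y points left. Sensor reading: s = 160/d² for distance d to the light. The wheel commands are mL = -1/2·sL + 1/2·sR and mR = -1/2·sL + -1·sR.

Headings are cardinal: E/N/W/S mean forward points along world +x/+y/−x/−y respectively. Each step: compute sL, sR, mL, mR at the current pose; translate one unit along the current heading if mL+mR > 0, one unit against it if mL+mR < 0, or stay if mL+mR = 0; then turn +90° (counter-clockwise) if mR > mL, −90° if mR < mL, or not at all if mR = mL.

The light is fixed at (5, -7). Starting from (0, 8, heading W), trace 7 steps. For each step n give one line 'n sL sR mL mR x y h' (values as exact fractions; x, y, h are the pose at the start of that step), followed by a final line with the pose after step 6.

0 32/41 32/65 -384/2665 -2352/2665 0 8 W
1 40/73 8/13 32/949 -844/949 1 8 N
2 32/53 160/153 1792/8109 -10928/8109 1 7 E
3 80/89 80/109 -800/9701 -11480/9701 0 7 S
4 32/41 32/65 -384/2665 -2352/2665 0 8 W
5 40/73 8/13 32/949 -844/949 1 8 N
6 32/53 160/153 1792/8109 -10928/8109 1 7 E
final 0 7 S

n=0: pose=(0,8,W); sL=32/41, sR=32/65; mL=-384/2665, mR=-2352/2665; mL+mR=-2736/2665 → advance -1; mR−mL=-48/65 → turn -1·90°
n=1: pose=(1,8,N); sL=40/73, sR=8/13; mL=32/949, mR=-844/949; mL+mR=-812/949 → advance -1; mR−mL=-12/13 → turn -1·90°
n=2: pose=(1,7,E); sL=32/53, sR=160/153; mL=1792/8109, mR=-10928/8109; mL+mR=-9136/8109 → advance -1; mR−mL=-80/51 → turn -1·90°
n=3: pose=(0,7,S); sL=80/89, sR=80/109; mL=-800/9701, mR=-11480/9701; mL+mR=-12280/9701 → advance -1; mR−mL=-120/109 → turn -1·90°
n=4: pose=(0,8,W); sL=32/41, sR=32/65; mL=-384/2665, mR=-2352/2665; mL+mR=-2736/2665 → advance -1; mR−mL=-48/65 → turn -1·90°
n=5: pose=(1,8,N); sL=40/73, sR=8/13; mL=32/949, mR=-844/949; mL+mR=-812/949 → advance -1; mR−mL=-12/13 → turn -1·90°
n=6: pose=(1,7,E); sL=32/53, sR=160/153; mL=1792/8109, mR=-10928/8109; mL+mR=-9136/8109 → advance -1; mR−mL=-80/51 → turn -1·90°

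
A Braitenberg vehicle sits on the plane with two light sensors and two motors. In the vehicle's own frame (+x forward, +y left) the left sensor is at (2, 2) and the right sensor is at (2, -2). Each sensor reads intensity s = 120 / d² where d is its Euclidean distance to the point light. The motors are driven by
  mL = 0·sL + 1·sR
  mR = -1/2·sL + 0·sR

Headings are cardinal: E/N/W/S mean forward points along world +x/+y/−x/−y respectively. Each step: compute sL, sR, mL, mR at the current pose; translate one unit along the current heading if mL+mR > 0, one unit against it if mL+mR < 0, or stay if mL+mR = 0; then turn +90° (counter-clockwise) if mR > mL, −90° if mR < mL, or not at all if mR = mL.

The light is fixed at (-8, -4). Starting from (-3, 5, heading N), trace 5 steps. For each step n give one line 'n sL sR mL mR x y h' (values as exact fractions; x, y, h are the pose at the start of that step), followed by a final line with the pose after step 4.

n=0: pose=(-3,5,N); sL=12/13, sR=12/17; mL=12/17, mR=-6/13; mL+mR=54/221 → advance +1; mR−mL=-258/221 → turn -1·90°
n=1: pose=(-3,6,E); sL=120/193, sR=120/113; mL=120/113, mR=-60/193; mL+mR=16380/21809 → advance +1; mR−mL=-29940/21809 → turn -1·90°
n=2: pose=(-2,6,S); sL=15/16, sR=3/2; mL=3/2, mR=-15/32; mL+mR=33/32 → advance +1; mR−mL=-63/32 → turn -1·90°
n=3: pose=(-2,5,W); sL=24/13, sR=120/137; mL=120/137, mR=-12/13; mL+mR=-84/1781 → advance -1; mR−mL=-3204/1781 → turn -1·90°
n=4: pose=(-1,5,N); sL=60/73, sR=60/101; mL=60/101, mR=-30/73; mL+mR=1350/7373 → advance +1; mR−mL=-7410/7373 → turn -1·90°

0 12/13 12/17 12/17 -6/13 -3 5 N
1 120/193 120/113 120/113 -60/193 -3 6 E
2 15/16 3/2 3/2 -15/32 -2 6 S
3 24/13 120/137 120/137 -12/13 -2 5 W
4 60/73 60/101 60/101 -30/73 -1 5 N
final -1 6 E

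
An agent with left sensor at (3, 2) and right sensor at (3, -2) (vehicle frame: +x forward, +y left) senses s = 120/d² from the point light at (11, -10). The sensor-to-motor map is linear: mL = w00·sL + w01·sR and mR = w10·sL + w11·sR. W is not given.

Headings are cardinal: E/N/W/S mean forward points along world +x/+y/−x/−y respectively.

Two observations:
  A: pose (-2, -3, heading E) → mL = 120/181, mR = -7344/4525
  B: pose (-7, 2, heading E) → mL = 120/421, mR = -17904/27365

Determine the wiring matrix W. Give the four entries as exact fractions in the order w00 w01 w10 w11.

obs A: pose=(-2,-3,E) → sL=120/181, sR=24/25, mL=120/181, mR=-7344/4525
obs B: pose=(-7,2,E) → sL=120/421, sR=24/65, mL=120/421, mR=-17904/27365
sensor matrix S = [[120/181, 24/25], [120/421, 24/65]]; det S = -142848/4953065
solve [mL_A; mL_B] = S·[w00; w01] and [mR_A; mR_B] = S·[w10; w11]:
  w00 = 1, w01 = 0, w10 = -1, w11 = -1

1 0 -1 -1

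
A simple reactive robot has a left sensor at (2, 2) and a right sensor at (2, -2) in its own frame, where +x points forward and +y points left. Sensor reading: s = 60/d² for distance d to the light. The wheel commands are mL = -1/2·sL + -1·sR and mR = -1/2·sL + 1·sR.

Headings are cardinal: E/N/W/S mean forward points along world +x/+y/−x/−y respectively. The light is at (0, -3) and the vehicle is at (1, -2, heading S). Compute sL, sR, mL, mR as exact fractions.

left sensor world pos  = (3, -4); dL² = 10
right sensor world pos = (-1, -4); dR² = 2
sL = 60/10 = 6
sR = 60/2 = 30
mL = -1/2·sL + -1·sR = -33
mR = -1/2·sL + 1·sR = 27

6 30 -33 27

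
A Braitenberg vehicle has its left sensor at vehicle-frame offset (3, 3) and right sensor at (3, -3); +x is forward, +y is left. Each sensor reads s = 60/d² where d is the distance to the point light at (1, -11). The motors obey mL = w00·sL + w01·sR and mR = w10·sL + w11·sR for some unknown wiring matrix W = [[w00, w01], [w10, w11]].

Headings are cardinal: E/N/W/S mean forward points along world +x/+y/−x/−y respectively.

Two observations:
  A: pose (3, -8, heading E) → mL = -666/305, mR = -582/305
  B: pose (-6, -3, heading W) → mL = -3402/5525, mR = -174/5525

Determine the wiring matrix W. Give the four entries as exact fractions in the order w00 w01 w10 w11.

-1 -1/2 1/2 -1

obs A: pose=(3,-8,E) → sL=60/61, sR=12/5, mL=-666/305, mR=-582/305
obs B: pose=(-6,-3,W) → sL=12/25, sR=60/221, mL=-3402/5525, mR=-174/5525
sensor matrix S = [[60/61, 12/5], [12/25, 60/221]]; det S = -1491264/1685125
solve [mL_A; mL_B] = S·[w00; w01] and [mR_A; mR_B] = S·[w10; w11]:
  w00 = -1, w01 = -1/2, w10 = 1/2, w11 = -1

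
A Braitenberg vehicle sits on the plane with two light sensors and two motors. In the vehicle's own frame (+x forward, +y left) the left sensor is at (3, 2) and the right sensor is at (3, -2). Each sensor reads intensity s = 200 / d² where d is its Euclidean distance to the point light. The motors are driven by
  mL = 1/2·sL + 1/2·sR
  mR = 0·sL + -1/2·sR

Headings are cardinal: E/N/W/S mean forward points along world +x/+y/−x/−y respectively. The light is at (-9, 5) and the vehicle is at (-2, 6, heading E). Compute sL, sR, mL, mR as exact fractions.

left sensor world pos  = (1, 8); dL² = 109
right sensor world pos = (1, 4); dR² = 101
sL = 200/109 = 200/109
sR = 200/101 = 200/101
mL = 1/2·sL + 1/2·sR = 21000/11009
mR = 0·sL + -1/2·sR = -100/101

200/109 200/101 21000/11009 -100/101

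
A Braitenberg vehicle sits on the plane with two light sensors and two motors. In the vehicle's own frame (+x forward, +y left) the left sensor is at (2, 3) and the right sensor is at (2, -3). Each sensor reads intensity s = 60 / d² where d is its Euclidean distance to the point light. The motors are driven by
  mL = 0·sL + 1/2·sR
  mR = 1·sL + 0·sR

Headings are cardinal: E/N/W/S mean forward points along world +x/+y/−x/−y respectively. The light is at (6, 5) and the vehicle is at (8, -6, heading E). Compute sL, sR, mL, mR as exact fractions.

left sensor world pos  = (10, -3); dL² = 80
right sensor world pos = (10, -9); dR² = 212
sL = 60/80 = 3/4
sR = 60/212 = 15/53
mL = 0·sL + 1/2·sR = 15/106
mR = 1·sL + 0·sR = 3/4

3/4 15/53 15/106 3/4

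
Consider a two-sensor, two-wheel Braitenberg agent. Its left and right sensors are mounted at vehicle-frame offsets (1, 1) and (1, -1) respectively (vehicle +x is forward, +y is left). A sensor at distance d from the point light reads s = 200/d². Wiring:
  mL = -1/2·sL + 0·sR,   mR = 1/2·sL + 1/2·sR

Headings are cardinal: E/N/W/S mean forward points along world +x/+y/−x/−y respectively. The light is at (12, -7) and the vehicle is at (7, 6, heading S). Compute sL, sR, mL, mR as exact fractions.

left sensor world pos  = (8, 5); dL² = 160
right sensor world pos = (6, 5); dR² = 180
sL = 200/160 = 5/4
sR = 200/180 = 10/9
mL = -1/2·sL + 0·sR = -5/8
mR = 1/2·sL + 1/2·sR = 85/72

5/4 10/9 -5/8 85/72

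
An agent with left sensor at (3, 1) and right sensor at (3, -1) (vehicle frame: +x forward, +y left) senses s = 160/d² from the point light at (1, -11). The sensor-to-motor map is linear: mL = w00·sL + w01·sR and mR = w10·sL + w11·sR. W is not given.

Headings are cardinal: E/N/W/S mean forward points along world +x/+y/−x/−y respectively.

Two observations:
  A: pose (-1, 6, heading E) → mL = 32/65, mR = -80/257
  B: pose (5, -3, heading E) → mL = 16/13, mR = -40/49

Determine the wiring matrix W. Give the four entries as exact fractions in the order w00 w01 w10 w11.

1 0 0 -1/2

obs A: pose=(-1,6,E) → sL=32/65, sR=160/257, mL=32/65, mR=-80/257
obs B: pose=(5,-3,E) → sL=16/13, sR=80/49, mL=16/13, mR=-40/49
sensor matrix S = [[32/65, 160/257], [16/13, 80/49]]; det S = 6144/163709
solve [mL_A; mL_B] = S·[w00; w01] and [mR_A; mR_B] = S·[w10; w11]:
  w00 = 1, w01 = 0, w10 = 0, w11 = -1/2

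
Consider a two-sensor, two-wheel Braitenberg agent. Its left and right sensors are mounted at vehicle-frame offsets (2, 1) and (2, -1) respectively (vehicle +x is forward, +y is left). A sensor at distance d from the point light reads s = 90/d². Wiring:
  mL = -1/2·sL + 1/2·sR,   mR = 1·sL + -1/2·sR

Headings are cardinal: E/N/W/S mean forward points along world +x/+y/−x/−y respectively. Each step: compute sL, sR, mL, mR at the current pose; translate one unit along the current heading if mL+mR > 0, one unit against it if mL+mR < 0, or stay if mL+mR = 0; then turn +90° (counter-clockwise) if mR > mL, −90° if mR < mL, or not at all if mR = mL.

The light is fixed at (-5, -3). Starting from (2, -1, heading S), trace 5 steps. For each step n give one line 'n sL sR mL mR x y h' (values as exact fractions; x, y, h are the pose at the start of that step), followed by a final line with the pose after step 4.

0 45/32 5/2 35/64 5/32 2 -1 S
1 18/5 90/29 -36/145 297/145 2 -2 W
2 9/5 45/13 54/65 9/130 1 -2 S
3 90/17 90/17 0 45/17 1 -3 W
4 9/4 9/2 9/8 0 0 -3 S
final 0 -4 W

n=0: pose=(2,-1,S); sL=45/32, sR=5/2; mL=35/64, mR=5/32; mL+mR=45/64 → advance +1; mR−mL=-25/64 → turn -1·90°
n=1: pose=(2,-2,W); sL=18/5, sR=90/29; mL=-36/145, mR=297/145; mL+mR=9/5 → advance +1; mR−mL=333/145 → turn +1·90°
n=2: pose=(1,-2,S); sL=9/5, sR=45/13; mL=54/65, mR=9/130; mL+mR=9/10 → advance +1; mR−mL=-99/130 → turn -1·90°
n=3: pose=(1,-3,W); sL=90/17, sR=90/17; mL=0, mR=45/17; mL+mR=45/17 → advance +1; mR−mL=45/17 → turn +1·90°
n=4: pose=(0,-3,S); sL=9/4, sR=9/2; mL=9/8, mR=0; mL+mR=9/8 → advance +1; mR−mL=-9/8 → turn -1·90°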